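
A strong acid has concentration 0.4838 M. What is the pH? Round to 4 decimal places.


A strong acid dissociates completely, so [H+] equals the given concentration.
pH = -log10([H+]) = -log10(0.4838)
pH = 0.31533414, rounded to 4 dp:

0.3153


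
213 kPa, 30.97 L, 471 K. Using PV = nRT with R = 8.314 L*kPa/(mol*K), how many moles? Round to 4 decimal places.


PV = nRT, solve for n = PV / (RT).
PV = 213 * 30.97 = 6596.61
RT = 8.314 * 471 = 3915.894
n = 6596.61 / 3915.894
n = 1.68457318 mol, rounded to 4 dp:

1.6846 mol


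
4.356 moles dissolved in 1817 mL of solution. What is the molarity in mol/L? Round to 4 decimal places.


Convert volume to liters: V_L = V_mL / 1000.
V_L = 1817 / 1000 = 1.817 L
M = n / V_L = 4.356 / 1.817
M = 2.39735828 mol/L, rounded to 4 dp:

2.3974 mol/L


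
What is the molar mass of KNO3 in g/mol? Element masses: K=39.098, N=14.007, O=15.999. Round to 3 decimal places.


M = sum(count * atomic_mass) over atoms.
M = 1*39.098 + 1*14.007 + 3*15.999
M = 39.098 + 14.007 + 47.997
M = 101.102 g/mol, rounded to 3 dp:

101.102 g/mol


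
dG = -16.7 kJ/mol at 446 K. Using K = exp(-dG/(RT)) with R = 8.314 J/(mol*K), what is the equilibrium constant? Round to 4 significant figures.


dG is in kJ/mol; multiply by 1000 to match R in J/(mol*K).
RT = 8.314 * 446 = 3708.044 J/mol
exponent = -dG*1000 / (RT) = -(-16.7*1000) / 3708.044 = 4.50372218
K = exp(4.50372218)
K = 90.352816, rounded to 4 significant figures:

90.35


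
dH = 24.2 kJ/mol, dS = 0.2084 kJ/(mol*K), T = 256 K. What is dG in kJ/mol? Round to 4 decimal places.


Gibbs: dG = dH - T*dS (consistent units, dS already in kJ/(mol*K)).
T*dS = 256 * 0.2084 = 53.3504
dG = 24.2 - (53.3504)
dG = -29.1504 kJ/mol, rounded to 4 dp:

-29.1504 kJ/mol


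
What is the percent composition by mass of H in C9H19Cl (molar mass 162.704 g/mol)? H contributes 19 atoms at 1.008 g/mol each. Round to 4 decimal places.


pct = 100 * (n_elem * M_elem) / M_total
mass_contribution = 19 * 1.008 = 19.152 g/mol
pct = 100 * 19.152 / 162.704
pct = 11.77106893 %, rounded to 4 dp:

11.7711 %


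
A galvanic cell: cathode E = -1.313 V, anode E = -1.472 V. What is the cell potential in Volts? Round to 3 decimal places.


Standard cell potential: E_cell = E_cathode - E_anode.
E_cell = -1.313 - (-1.472)
E_cell = 0.159 V, rounded to 3 dp:

0.159 V


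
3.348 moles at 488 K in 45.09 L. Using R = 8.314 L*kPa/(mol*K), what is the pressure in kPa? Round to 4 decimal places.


PV = nRT, solve for P = nRT / V.
nRT = 3.348 * 8.314 * 488 = 13583.6127
P = 13583.6127 / 45.09
P = 301.2555489 kPa, rounded to 4 dp:

301.2555 kPa


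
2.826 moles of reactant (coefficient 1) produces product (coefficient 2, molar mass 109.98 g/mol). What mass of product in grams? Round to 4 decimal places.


Use the coefficient ratio to convert reactant moles to product moles, then multiply by the product's molar mass.
moles_P = moles_R * (coeff_P / coeff_R) = 2.826 * (2/1) = 5.652
mass_P = moles_P * M_P = 5.652 * 109.98
mass_P = 621.60696 g, rounded to 4 dp:

621.6070 g


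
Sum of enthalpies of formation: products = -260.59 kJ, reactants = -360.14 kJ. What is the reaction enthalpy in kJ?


dH_rxn = sum(dH_f products) - sum(dH_f reactants)
dH_rxn = -260.59 - (-360.14)
dH_rxn = 99.55 kJ:

99.55 kJ


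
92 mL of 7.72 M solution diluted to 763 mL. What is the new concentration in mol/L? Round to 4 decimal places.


Dilution: M1*V1 = M2*V2, solve for M2.
M2 = M1*V1 / V2
M2 = 7.72 * 92 / 763
M2 = 710.24 / 763
M2 = 0.9308519 mol/L, rounded to 4 dp:

0.9309 mol/L


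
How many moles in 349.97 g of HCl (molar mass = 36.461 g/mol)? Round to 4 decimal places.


n = mass / M
n = 349.97 / 36.461
n = 9.59847508 mol, rounded to 4 dp:

9.5985 mol


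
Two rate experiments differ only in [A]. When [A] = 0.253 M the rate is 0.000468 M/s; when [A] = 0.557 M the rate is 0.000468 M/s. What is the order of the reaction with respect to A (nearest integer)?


Rate is proportional to [A]^n, so rate2/rate1 = ([A]2/[A]1)^n. Take logs to solve for n.
rate2/rate1 = 0.000468 / 0.000468 = 1.0
[A]2/[A]1 = 0.557 / 0.253 = 2.2016
n = ln(1.0) / ln(2.2016) = 0.0
Nearest integer order:

0


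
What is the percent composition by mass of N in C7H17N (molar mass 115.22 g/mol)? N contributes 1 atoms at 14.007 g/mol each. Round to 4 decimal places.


pct = 100 * (n_elem * M_elem) / M_total
mass_contribution = 1 * 14.007 = 14.007 g/mol
pct = 100 * 14.007 / 115.22
pct = 12.15674362 %, rounded to 4 dp:

12.1567 %


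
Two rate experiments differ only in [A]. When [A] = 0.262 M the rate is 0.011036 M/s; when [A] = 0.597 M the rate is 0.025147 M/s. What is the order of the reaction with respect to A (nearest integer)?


Rate is proportional to [A]^n, so rate2/rate1 = ([A]2/[A]1)^n. Take logs to solve for n.
rate2/rate1 = 0.025147 / 0.011036 = 2.2786
[A]2/[A]1 = 0.597 / 0.262 = 2.2786
n = ln(2.2786) / ln(2.2786) = 1.0
Nearest integer order:

1


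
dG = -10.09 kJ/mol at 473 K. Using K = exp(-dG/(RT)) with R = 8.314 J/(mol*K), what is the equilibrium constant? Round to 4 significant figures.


dG is in kJ/mol; multiply by 1000 to match R in J/(mol*K).
RT = 8.314 * 473 = 3932.522 J/mol
exponent = -dG*1000 / (RT) = -(-10.09*1000) / 3932.522 = 2.56578348
K = exp(2.56578348)
K = 13.010848, rounded to 4 significant figures:

13.01


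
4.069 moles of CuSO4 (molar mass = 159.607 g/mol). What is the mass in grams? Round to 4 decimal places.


mass = n * M
mass = 4.069 * 159.607
mass = 649.440883 g, rounded to 4 dp:

649.4409 g


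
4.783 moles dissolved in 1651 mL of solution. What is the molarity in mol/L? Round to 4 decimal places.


Convert volume to liters: V_L = V_mL / 1000.
V_L = 1651 / 1000 = 1.651 L
M = n / V_L = 4.783 / 1.651
M = 2.8970321 mol/L, rounded to 4 dp:

2.8970 mol/L


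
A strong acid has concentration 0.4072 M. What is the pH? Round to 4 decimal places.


A strong acid dissociates completely, so [H+] equals the given concentration.
pH = -log10([H+]) = -log10(0.4072)
pH = 0.39019223, rounded to 4 dp:

0.3902


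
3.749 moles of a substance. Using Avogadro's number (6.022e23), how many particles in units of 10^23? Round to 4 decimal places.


N = n * NA, then divide by 1e23 for the requested units.
N / 1e23 = n * 6.022
N / 1e23 = 3.749 * 6.022
N / 1e23 = 22.576478, rounded to 4 dp:

22.5765


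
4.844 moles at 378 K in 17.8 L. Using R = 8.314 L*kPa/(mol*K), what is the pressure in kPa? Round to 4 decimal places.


PV = nRT, solve for P = nRT / V.
nRT = 4.844 * 8.314 * 378 = 15223.2
P = 15223.2 / 17.8
P = 855.23595506 kPa, rounded to 4 dp:

855.2360 kPa


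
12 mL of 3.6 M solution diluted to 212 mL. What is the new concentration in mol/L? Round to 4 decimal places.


Dilution: M1*V1 = M2*V2, solve for M2.
M2 = M1*V1 / V2
M2 = 3.6 * 12 / 212
M2 = 43.2 / 212
M2 = 0.20377358 mol/L, rounded to 4 dp:

0.2038 mol/L


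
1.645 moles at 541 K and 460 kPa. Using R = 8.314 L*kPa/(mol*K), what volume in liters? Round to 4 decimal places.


PV = nRT, solve for V = nRT / P.
nRT = 1.645 * 8.314 * 541 = 7399.0027
V = 7399.0027 / 460
V = 16.08478848 L, rounded to 4 dp:

16.0848 L


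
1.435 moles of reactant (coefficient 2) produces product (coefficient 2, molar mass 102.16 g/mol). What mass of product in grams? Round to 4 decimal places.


Use the coefficient ratio to convert reactant moles to product moles, then multiply by the product's molar mass.
moles_P = moles_R * (coeff_P / coeff_R) = 1.435 * (2/2) = 1.435
mass_P = moles_P * M_P = 1.435 * 102.16
mass_P = 146.5996 g, rounded to 4 dp:

146.5996 g


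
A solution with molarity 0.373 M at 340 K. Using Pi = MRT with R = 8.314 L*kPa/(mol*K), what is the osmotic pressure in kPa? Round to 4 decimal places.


Osmotic pressure (van't Hoff): Pi = M*R*T.
RT = 8.314 * 340 = 2826.76
Pi = 0.373 * 2826.76
Pi = 1054.38148 kPa, rounded to 4 dp:

1054.3815 kPa


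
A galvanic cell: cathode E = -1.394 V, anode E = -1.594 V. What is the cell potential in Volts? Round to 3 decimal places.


Standard cell potential: E_cell = E_cathode - E_anode.
E_cell = -1.394 - (-1.594)
E_cell = 0.2 V, rounded to 3 dp:

0.200 V


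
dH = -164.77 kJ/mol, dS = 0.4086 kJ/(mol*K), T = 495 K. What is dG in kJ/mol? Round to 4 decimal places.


Gibbs: dG = dH - T*dS (consistent units, dS already in kJ/(mol*K)).
T*dS = 495 * 0.4086 = 202.257
dG = -164.77 - (202.257)
dG = -367.027 kJ/mol, rounded to 4 dp:

-367.0270 kJ/mol


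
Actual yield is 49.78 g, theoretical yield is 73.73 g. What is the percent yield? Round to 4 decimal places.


% yield = 100 * actual / theoretical
% yield = 100 * 49.78 / 73.73
% yield = 67.51661468 %, rounded to 4 dp:

67.5166 %


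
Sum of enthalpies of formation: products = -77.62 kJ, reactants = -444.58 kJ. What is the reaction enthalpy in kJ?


dH_rxn = sum(dH_f products) - sum(dH_f reactants)
dH_rxn = -77.62 - (-444.58)
dH_rxn = 366.96 kJ:

366.96 kJ


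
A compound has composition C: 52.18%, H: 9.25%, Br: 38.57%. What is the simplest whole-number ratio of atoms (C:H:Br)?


Assume 100 g of compound, divide each mass% by atomic mass to get moles, then normalize by the smallest to get a raw atom ratio.
Moles per 100 g: C: 52.18/12.011 = 4.3444, H: 9.25/1.008 = 9.1766, Br: 38.57/79.904 = 0.4827
Raw ratio (divide by min = 0.4827): C: 9.0, H: 19.011, Br: 1.0
Multiply by 1 to clear fractions: C: 9.0 ~= 9, H: 19.011 ~= 19, Br: 1.0 ~= 1
Reduce by GCD to get the simplest whole-number ratio:

9:19:1


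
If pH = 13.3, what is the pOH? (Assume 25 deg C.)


At 25 deg C, pH + pOH = 14.
pOH = 14 - pH = 14 - 13.3
pOH = 0.7:

0.70


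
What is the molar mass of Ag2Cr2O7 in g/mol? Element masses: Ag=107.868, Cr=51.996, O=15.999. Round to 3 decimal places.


M = sum(count * atomic_mass) over atoms.
M = 2*107.868 + 2*51.996 + 7*15.999
M = 215.736 + 103.992 + 111.993
M = 431.721 g/mol, rounded to 3 dp:

431.721 g/mol


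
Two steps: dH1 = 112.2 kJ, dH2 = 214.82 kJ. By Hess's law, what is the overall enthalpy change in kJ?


Hess's law: enthalpy is a state function, so add the step enthalpies.
dH_total = dH1 + dH2 = 112.2 + (214.82)
dH_total = 327.02 kJ:

327.02 kJ


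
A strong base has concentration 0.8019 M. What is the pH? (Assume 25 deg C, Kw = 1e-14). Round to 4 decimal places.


A strong base dissociates completely, so [OH-] equals the given concentration.
pOH = -log10([OH-]) = -log10(0.8019) = 0.09588
pH = 14 - pOH = 14 - 0.09588
pH = 13.90412, rounded to 4 dp:

13.9041


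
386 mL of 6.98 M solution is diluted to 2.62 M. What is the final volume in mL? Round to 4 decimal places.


Dilution: M1*V1 = M2*V2, solve for V2.
V2 = M1*V1 / M2
V2 = 6.98 * 386 / 2.62
V2 = 2694.28 / 2.62
V2 = 1028.35114504 mL, rounded to 4 dp:

1028.3511 mL


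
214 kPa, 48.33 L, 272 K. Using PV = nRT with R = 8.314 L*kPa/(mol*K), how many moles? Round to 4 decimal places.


PV = nRT, solve for n = PV / (RT).
PV = 214 * 48.33 = 10342.62
RT = 8.314 * 272 = 2261.408
n = 10342.62 / 2261.408
n = 4.57353118 mol, rounded to 4 dp:

4.5735 mol


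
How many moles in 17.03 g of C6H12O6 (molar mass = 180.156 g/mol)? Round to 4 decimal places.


n = mass / M
n = 17.03 / 180.156
n = 0.09452919 mol, rounded to 4 dp:

0.0945 mol


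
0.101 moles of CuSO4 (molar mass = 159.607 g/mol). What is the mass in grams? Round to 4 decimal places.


mass = n * M
mass = 0.101 * 159.607
mass = 16.120307 g, rounded to 4 dp:

16.1203 g


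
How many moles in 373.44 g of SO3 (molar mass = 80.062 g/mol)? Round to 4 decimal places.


n = mass / M
n = 373.44 / 80.062
n = 4.6643851 mol, rounded to 4 dp:

4.6644 mol


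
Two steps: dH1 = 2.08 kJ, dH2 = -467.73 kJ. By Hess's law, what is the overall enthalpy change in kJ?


Hess's law: enthalpy is a state function, so add the step enthalpies.
dH_total = dH1 + dH2 = 2.08 + (-467.73)
dH_total = -465.65 kJ:

-465.65 kJ


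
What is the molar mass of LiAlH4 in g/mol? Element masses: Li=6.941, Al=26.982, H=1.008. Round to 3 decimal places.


M = sum(count * atomic_mass) over atoms.
M = 1*6.941 + 1*26.982 + 4*1.008
M = 6.941 + 26.982 + 4.032
M = 37.955 g/mol, rounded to 3 dp:

37.955 g/mol


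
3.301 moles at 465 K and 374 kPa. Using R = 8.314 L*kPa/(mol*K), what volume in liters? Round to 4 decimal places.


PV = nRT, solve for V = nRT / P.
nRT = 3.301 * 8.314 * 465 = 12761.699
V = 12761.699 / 374
V = 34.12218984 L, rounded to 4 dp:

34.1222 L


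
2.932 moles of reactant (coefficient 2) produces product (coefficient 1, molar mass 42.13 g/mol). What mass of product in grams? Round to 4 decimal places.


Use the coefficient ratio to convert reactant moles to product moles, then multiply by the product's molar mass.
moles_P = moles_R * (coeff_P / coeff_R) = 2.932 * (1/2) = 1.466
mass_P = moles_P * M_P = 1.466 * 42.13
mass_P = 61.76258 g, rounded to 4 dp:

61.7626 g


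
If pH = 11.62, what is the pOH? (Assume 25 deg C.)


At 25 deg C, pH + pOH = 14.
pOH = 14 - pH = 14 - 11.62
pOH = 2.38:

2.38


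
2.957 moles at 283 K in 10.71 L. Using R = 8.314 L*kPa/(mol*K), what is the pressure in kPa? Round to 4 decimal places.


PV = nRT, solve for P = nRT / V.
nRT = 2.957 * 8.314 * 283 = 6957.4129
P = 6957.4129 / 10.71
P = 649.61838469 kPa, rounded to 4 dp:

649.6184 kPa


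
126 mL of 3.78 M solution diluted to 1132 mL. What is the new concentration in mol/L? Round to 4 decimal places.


Dilution: M1*V1 = M2*V2, solve for M2.
M2 = M1*V1 / V2
M2 = 3.78 * 126 / 1132
M2 = 476.28 / 1132
M2 = 0.42074205 mol/L, rounded to 4 dp:

0.4207 mol/L


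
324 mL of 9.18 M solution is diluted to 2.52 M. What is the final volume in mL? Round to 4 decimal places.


Dilution: M1*V1 = M2*V2, solve for V2.
V2 = M1*V1 / M2
V2 = 9.18 * 324 / 2.52
V2 = 2974.32 / 2.52
V2 = 1180.28571429 mL, rounded to 4 dp:

1180.2857 mL


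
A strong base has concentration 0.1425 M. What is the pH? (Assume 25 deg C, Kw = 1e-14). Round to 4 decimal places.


A strong base dissociates completely, so [OH-] equals the given concentration.
pOH = -log10([OH-]) = -log10(0.1425) = 0.846185
pH = 14 - pOH = 14 - 0.846185
pH = 13.153815, rounded to 4 dp:

13.1538


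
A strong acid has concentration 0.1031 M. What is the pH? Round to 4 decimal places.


A strong acid dissociates completely, so [H+] equals the given concentration.
pH = -log10([H+]) = -log10(0.1031)
pH = 0.98674133, rounded to 4 dp:

0.9867


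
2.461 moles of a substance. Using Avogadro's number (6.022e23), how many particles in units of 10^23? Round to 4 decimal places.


N = n * NA, then divide by 1e23 for the requested units.
N / 1e23 = n * 6.022
N / 1e23 = 2.461 * 6.022
N / 1e23 = 14.820142, rounded to 4 dp:

14.8201


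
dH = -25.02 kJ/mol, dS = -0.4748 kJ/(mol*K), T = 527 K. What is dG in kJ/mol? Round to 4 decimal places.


Gibbs: dG = dH - T*dS (consistent units, dS already in kJ/(mol*K)).
T*dS = 527 * -0.4748 = -250.2196
dG = -25.02 - (-250.2196)
dG = 225.1996 kJ/mol, rounded to 4 dp:

225.1996 kJ/mol


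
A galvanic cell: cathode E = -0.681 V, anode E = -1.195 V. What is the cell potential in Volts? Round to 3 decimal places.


Standard cell potential: E_cell = E_cathode - E_anode.
E_cell = -0.681 - (-1.195)
E_cell = 0.514 V, rounded to 3 dp:

0.514 V


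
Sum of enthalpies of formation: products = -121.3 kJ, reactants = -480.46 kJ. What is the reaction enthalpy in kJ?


dH_rxn = sum(dH_f products) - sum(dH_f reactants)
dH_rxn = -121.3 - (-480.46)
dH_rxn = 359.16 kJ:

359.16 kJ


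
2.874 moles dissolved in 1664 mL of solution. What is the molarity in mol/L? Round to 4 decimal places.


Convert volume to liters: V_L = V_mL / 1000.
V_L = 1664 / 1000 = 1.664 L
M = n / V_L = 2.874 / 1.664
M = 1.72716346 mol/L, rounded to 4 dp:

1.7272 mol/L


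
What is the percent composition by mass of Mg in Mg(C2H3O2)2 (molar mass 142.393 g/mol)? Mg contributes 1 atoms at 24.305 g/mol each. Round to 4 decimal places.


pct = 100 * (n_elem * M_elem) / M_total
mass_contribution = 1 * 24.305 = 24.305 g/mol
pct = 100 * 24.305 / 142.393
pct = 17.06895704 %, rounded to 4 dp:

17.0690 %


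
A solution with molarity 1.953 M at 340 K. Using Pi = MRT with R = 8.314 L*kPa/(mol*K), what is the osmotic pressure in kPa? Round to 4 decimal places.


Osmotic pressure (van't Hoff): Pi = M*R*T.
RT = 8.314 * 340 = 2826.76
Pi = 1.953 * 2826.76
Pi = 5520.66228 kPa, rounded to 4 dp:

5520.6623 kPa


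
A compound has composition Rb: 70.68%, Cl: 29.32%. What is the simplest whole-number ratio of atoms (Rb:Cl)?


Assume 100 g of compound, divide each mass% by atomic mass to get moles, then normalize by the smallest to get a raw atom ratio.
Moles per 100 g: Rb: 70.68/85.468 = 0.827, Cl: 29.32/35.453 = 0.827
Raw ratio (divide by min = 0.827): Rb: 1.0, Cl: 1.0
Multiply by 1 to clear fractions: Rb: 1.0 ~= 1, Cl: 1.0 ~= 1
Reduce by GCD to get the simplest whole-number ratio:

1:1


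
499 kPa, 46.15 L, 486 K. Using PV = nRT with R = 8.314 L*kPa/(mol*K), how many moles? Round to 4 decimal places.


PV = nRT, solve for n = PV / (RT).
PV = 499 * 46.15 = 23028.85
RT = 8.314 * 486 = 4040.604
n = 23028.85 / 4040.604
n = 5.69935831 mol, rounded to 4 dp:

5.6994 mol


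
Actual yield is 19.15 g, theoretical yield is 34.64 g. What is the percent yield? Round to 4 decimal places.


% yield = 100 * actual / theoretical
% yield = 100 * 19.15 / 34.64
% yield = 55.28290993 %, rounded to 4 dp:

55.2829 %


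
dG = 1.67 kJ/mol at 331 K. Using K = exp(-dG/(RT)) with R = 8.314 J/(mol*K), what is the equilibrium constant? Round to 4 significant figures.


dG is in kJ/mol; multiply by 1000 to match R in J/(mol*K).
RT = 8.314 * 331 = 2751.934 J/mol
exponent = -dG*1000 / (RT) = -(1.67*1000) / 2751.934 = -0.60684595
K = exp(-0.60684595)
K = 0.54506733, rounded to 4 significant figures:

0.5451


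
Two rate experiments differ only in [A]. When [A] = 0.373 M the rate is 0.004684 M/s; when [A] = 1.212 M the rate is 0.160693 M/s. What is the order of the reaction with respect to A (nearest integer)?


Rate is proportional to [A]^n, so rate2/rate1 = ([A]2/[A]1)^n. Take logs to solve for n.
rate2/rate1 = 0.160693 / 0.004684 = 34.3068
[A]2/[A]1 = 1.212 / 0.373 = 3.2493
n = ln(34.3068) / ln(3.2493) = 3.0
Nearest integer order:

3


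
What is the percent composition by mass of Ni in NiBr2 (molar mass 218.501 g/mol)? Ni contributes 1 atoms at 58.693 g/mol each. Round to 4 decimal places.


pct = 100 * (n_elem * M_elem) / M_total
mass_contribution = 1 * 58.693 = 58.693 g/mol
pct = 100 * 58.693 / 218.501
pct = 26.86166196 %, rounded to 4 dp:

26.8617 %


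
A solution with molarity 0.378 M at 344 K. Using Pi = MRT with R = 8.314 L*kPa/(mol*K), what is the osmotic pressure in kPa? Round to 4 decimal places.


Osmotic pressure (van't Hoff): Pi = M*R*T.
RT = 8.314 * 344 = 2860.016
Pi = 0.378 * 2860.016
Pi = 1081.086048 kPa, rounded to 4 dp:

1081.0860 kPa


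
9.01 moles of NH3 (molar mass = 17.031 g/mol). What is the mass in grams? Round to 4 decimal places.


mass = n * M
mass = 9.01 * 17.031
mass = 153.44931 g, rounded to 4 dp:

153.4493 g


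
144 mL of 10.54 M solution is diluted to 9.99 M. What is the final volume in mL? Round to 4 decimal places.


Dilution: M1*V1 = M2*V2, solve for V2.
V2 = M1*V1 / M2
V2 = 10.54 * 144 / 9.99
V2 = 1517.76 / 9.99
V2 = 151.92792793 mL, rounded to 4 dp:

151.9279 mL


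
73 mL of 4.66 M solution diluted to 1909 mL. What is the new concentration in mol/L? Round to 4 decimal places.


Dilution: M1*V1 = M2*V2, solve for M2.
M2 = M1*V1 / V2
M2 = 4.66 * 73 / 1909
M2 = 340.18 / 1909
M2 = 0.17819801 mol/L, rounded to 4 dp:

0.1782 mol/L


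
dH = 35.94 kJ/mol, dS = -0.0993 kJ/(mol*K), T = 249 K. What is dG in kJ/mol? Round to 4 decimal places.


Gibbs: dG = dH - T*dS (consistent units, dS already in kJ/(mol*K)).
T*dS = 249 * -0.0993 = -24.7257
dG = 35.94 - (-24.7257)
dG = 60.6657 kJ/mol, rounded to 4 dp:

60.6657 kJ/mol


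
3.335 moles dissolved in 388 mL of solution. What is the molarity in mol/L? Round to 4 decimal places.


Convert volume to liters: V_L = V_mL / 1000.
V_L = 388 / 1000 = 0.388 L
M = n / V_L = 3.335 / 0.388
M = 8.59536082 mol/L, rounded to 4 dp:

8.5954 mol/L


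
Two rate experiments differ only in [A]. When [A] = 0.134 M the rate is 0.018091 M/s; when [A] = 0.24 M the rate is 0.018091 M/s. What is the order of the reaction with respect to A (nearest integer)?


Rate is proportional to [A]^n, so rate2/rate1 = ([A]2/[A]1)^n. Take logs to solve for n.
rate2/rate1 = 0.018091 / 0.018091 = 1.0
[A]2/[A]1 = 0.24 / 0.134 = 1.791
n = ln(1.0) / ln(1.791) = 0.0
Nearest integer order:

0


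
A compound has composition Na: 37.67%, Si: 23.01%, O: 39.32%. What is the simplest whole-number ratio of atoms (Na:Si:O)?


Assume 100 g of compound, divide each mass% by atomic mass to get moles, then normalize by the smallest to get a raw atom ratio.
Moles per 100 g: Na: 37.67/22.99 = 1.6385, Si: 23.01/28.086 = 0.8193, O: 39.32/15.999 = 2.4577
Raw ratio (divide by min = 0.8193): Na: 2.0, Si: 1.0, O: 3.0
Multiply by 1 to clear fractions: Na: 2.0 ~= 2, Si: 1.0 ~= 1, O: 3.0 ~= 3
Reduce by GCD to get the simplest whole-number ratio:

2:1:3


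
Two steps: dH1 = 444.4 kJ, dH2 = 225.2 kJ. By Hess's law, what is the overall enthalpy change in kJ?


Hess's law: enthalpy is a state function, so add the step enthalpies.
dH_total = dH1 + dH2 = 444.4 + (225.2)
dH_total = 669.6 kJ:

669.60 kJ


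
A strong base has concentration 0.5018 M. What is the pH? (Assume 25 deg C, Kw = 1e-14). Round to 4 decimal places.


A strong base dissociates completely, so [OH-] equals the given concentration.
pOH = -log10([OH-]) = -log10(0.5018) = 0.299469
pH = 14 - pOH = 14 - 0.299469
pH = 13.700531, rounded to 4 dp:

13.7005


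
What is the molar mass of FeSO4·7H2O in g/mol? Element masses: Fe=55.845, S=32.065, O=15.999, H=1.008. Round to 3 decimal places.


M = sum(count * atomic_mass) over atoms.
M = 1*55.845 + 1*32.065 + 11*15.999 + 14*1.008
M = 55.845 + 32.065 + 175.989 + 14.112
M = 278.011 g/mol, rounded to 3 dp:

278.011 g/mol


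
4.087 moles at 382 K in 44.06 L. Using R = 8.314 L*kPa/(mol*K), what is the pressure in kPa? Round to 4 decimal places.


PV = nRT, solve for P = nRT / V.
nRT = 4.087 * 8.314 * 382 = 12980.0995
P = 12980.0995 / 44.06
P = 294.60053336 kPa, rounded to 4 dp:

294.6005 kPa


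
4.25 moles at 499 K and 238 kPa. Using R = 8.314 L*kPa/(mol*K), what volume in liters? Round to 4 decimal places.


PV = nRT, solve for V = nRT / P.
nRT = 4.25 * 8.314 * 499 = 17631.9155
V = 17631.9155 / 238
V = 74.08367857 L, rounded to 4 dp:

74.0837 L


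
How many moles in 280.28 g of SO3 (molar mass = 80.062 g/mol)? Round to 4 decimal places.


n = mass / M
n = 280.28 / 80.062
n = 3.50078689 mol, rounded to 4 dp:

3.5008 mol


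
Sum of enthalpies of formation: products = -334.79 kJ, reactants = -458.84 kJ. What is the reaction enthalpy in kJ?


dH_rxn = sum(dH_f products) - sum(dH_f reactants)
dH_rxn = -334.79 - (-458.84)
dH_rxn = 124.05 kJ:

124.05 kJ


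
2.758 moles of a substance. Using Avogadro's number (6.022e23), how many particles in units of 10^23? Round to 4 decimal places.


N = n * NA, then divide by 1e23 for the requested units.
N / 1e23 = n * 6.022
N / 1e23 = 2.758 * 6.022
N / 1e23 = 16.608676, rounded to 4 dp:

16.6087


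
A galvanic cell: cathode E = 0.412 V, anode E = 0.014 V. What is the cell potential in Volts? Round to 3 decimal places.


Standard cell potential: E_cell = E_cathode - E_anode.
E_cell = 0.412 - (0.014)
E_cell = 0.398 V, rounded to 3 dp:

0.398 V


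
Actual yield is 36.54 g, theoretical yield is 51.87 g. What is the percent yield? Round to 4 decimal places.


% yield = 100 * actual / theoretical
% yield = 100 * 36.54 / 51.87
% yield = 70.44534413 %, rounded to 4 dp:

70.4453 %


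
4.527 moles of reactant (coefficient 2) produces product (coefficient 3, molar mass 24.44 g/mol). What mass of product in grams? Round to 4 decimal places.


Use the coefficient ratio to convert reactant moles to product moles, then multiply by the product's molar mass.
moles_P = moles_R * (coeff_P / coeff_R) = 4.527 * (3/2) = 6.7905
mass_P = moles_P * M_P = 6.7905 * 24.44
mass_P = 165.95982 g, rounded to 4 dp:

165.9598 g


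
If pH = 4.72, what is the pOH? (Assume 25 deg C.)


At 25 deg C, pH + pOH = 14.
pOH = 14 - pH = 14 - 4.72
pOH = 9.28:

9.28


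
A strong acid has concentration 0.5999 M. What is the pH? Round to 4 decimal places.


A strong acid dissociates completely, so [H+] equals the given concentration.
pH = -log10([H+]) = -log10(0.5999)
pH = 0.22192114, rounded to 4 dp:

0.2219


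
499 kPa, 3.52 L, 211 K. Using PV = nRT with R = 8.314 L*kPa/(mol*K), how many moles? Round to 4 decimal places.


PV = nRT, solve for n = PV / (RT).
PV = 499 * 3.52 = 1756.48
RT = 8.314 * 211 = 1754.254
n = 1756.48 / 1754.254
n = 1.00126892 mol, rounded to 4 dp:

1.0013 mol


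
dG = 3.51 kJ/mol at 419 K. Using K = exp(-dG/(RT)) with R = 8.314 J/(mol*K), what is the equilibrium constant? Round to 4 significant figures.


dG is in kJ/mol; multiply by 1000 to match R in J/(mol*K).
RT = 8.314 * 419 = 3483.566 J/mol
exponent = -dG*1000 / (RT) = -(3.51*1000) / 3483.566 = -1.0075882
K = exp(-1.0075882)
K = 0.36509846, rounded to 4 significant figures:

0.3651


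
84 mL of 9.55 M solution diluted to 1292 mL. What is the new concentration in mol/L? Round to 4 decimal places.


Dilution: M1*V1 = M2*V2, solve for M2.
M2 = M1*V1 / V2
M2 = 9.55 * 84 / 1292
M2 = 802.2 / 1292
M2 = 0.62089783 mol/L, rounded to 4 dp:

0.6209 mol/L


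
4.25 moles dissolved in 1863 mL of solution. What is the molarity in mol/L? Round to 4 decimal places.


Convert volume to liters: V_L = V_mL / 1000.
V_L = 1863 / 1000 = 1.863 L
M = n / V_L = 4.25 / 1.863
M = 2.28126677 mol/L, rounded to 4 dp:

2.2813 mol/L


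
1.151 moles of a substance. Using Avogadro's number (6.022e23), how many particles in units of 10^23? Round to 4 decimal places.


N = n * NA, then divide by 1e23 for the requested units.
N / 1e23 = n * 6.022
N / 1e23 = 1.151 * 6.022
N / 1e23 = 6.931322, rounded to 4 dp:

6.9313


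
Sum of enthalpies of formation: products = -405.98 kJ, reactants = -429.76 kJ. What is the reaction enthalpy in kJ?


dH_rxn = sum(dH_f products) - sum(dH_f reactants)
dH_rxn = -405.98 - (-429.76)
dH_rxn = 23.78 kJ:

23.78 kJ


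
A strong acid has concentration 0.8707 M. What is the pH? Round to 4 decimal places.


A strong acid dissociates completely, so [H+] equals the given concentration.
pH = -log10([H+]) = -log10(0.8707)
pH = 0.06013146, rounded to 4 dp:

0.0601


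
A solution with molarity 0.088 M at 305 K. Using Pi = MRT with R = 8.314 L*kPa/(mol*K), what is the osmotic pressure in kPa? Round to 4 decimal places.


Osmotic pressure (van't Hoff): Pi = M*R*T.
RT = 8.314 * 305 = 2535.77
Pi = 0.088 * 2535.77
Pi = 223.14776 kPa, rounded to 4 dp:

223.1478 kPa


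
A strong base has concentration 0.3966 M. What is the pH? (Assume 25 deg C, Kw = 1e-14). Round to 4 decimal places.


A strong base dissociates completely, so [OH-] equals the given concentration.
pOH = -log10([OH-]) = -log10(0.3966) = 0.401647
pH = 14 - pOH = 14 - 0.401647
pH = 13.598353, rounded to 4 dp:

13.5984


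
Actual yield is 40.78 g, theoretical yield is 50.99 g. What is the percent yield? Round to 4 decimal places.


% yield = 100 * actual / theoretical
% yield = 100 * 40.78 / 50.99
% yield = 79.97646597 %, rounded to 4 dp:

79.9765 %


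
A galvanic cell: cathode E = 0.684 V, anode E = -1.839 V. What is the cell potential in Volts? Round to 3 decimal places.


Standard cell potential: E_cell = E_cathode - E_anode.
E_cell = 0.684 - (-1.839)
E_cell = 2.523 V, rounded to 3 dp:

2.523 V


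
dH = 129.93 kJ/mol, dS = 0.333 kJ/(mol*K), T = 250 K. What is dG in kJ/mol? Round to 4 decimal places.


Gibbs: dG = dH - T*dS (consistent units, dS already in kJ/(mol*K)).
T*dS = 250 * 0.333 = 83.25
dG = 129.93 - (83.25)
dG = 46.68 kJ/mol, rounded to 4 dp:

46.6800 kJ/mol


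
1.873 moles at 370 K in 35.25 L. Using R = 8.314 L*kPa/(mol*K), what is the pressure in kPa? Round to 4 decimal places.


PV = nRT, solve for P = nRT / V.
nRT = 1.873 * 8.314 * 370 = 5761.6851
P = 5761.6851 / 35.25
P = 163.45205957 kPa, rounded to 4 dp:

163.4521 kPa


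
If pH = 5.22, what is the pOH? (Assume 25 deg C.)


At 25 deg C, pH + pOH = 14.
pOH = 14 - pH = 14 - 5.22
pOH = 8.78:

8.78


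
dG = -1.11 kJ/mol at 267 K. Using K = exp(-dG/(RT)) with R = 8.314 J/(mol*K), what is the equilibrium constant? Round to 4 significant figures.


dG is in kJ/mol; multiply by 1000 to match R in J/(mol*K).
RT = 8.314 * 267 = 2219.838 J/mol
exponent = -dG*1000 / (RT) = -(-1.11*1000) / 2219.838 = 0.50003649
K = exp(0.50003649)
K = 1.6487814, rounded to 4 significant figures:

1.649


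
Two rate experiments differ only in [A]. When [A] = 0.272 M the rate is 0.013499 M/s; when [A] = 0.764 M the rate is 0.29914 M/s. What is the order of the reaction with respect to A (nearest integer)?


Rate is proportional to [A]^n, so rate2/rate1 = ([A]2/[A]1)^n. Take logs to solve for n.
rate2/rate1 = 0.29914 / 0.013499 = 22.1602
[A]2/[A]1 = 0.764 / 0.272 = 2.8088
n = ln(22.1602) / ln(2.8088) = 3.0
Nearest integer order:

3


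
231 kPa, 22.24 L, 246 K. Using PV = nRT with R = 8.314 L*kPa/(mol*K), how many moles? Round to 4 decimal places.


PV = nRT, solve for n = PV / (RT).
PV = 231 * 22.24 = 5137.44
RT = 8.314 * 246 = 2045.244
n = 5137.44 / 2045.244
n = 2.51189589 mol, rounded to 4 dp:

2.5119 mol


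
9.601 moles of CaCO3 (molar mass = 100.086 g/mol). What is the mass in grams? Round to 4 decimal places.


mass = n * M
mass = 9.601 * 100.086
mass = 960.925686 g, rounded to 4 dp:

960.9257 g


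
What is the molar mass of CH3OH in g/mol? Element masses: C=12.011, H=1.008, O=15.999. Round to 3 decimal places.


M = sum(count * atomic_mass) over atoms.
M = 1*12.011 + 4*1.008 + 1*15.999
M = 12.011 + 4.032 + 15.999
M = 32.042 g/mol, rounded to 3 dp:

32.042 g/mol


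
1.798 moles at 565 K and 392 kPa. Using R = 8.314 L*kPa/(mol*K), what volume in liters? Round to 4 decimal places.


PV = nRT, solve for V = nRT / P.
nRT = 1.798 * 8.314 * 565 = 8445.9432
V = 8445.9432 / 392
V = 21.54577347 L, rounded to 4 dp:

21.5458 L


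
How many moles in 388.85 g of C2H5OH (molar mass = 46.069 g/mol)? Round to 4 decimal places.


n = mass / M
n = 388.85 / 46.069
n = 8.44059997 mol, rounded to 4 dp:

8.4406 mol


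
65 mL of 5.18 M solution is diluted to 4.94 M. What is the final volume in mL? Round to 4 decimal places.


Dilution: M1*V1 = M2*V2, solve for V2.
V2 = M1*V1 / M2
V2 = 5.18 * 65 / 4.94
V2 = 336.7 / 4.94
V2 = 68.15789474 mL, rounded to 4 dp:

68.1579 mL


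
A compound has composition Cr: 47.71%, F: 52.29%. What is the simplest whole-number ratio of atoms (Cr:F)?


Assume 100 g of compound, divide each mass% by atomic mass to get moles, then normalize by the smallest to get a raw atom ratio.
Moles per 100 g: Cr: 47.71/51.996 = 0.9176, F: 52.29/18.998 = 2.7524
Raw ratio (divide by min = 0.9176): Cr: 1.0, F: 3.0
Multiply by 1 to clear fractions: Cr: 1.0 ~= 1, F: 3.0 ~= 3
Reduce by GCD to get the simplest whole-number ratio:

1:3


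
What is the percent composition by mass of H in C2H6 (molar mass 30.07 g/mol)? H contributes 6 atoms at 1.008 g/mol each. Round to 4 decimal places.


pct = 100 * (n_elem * M_elem) / M_total
mass_contribution = 6 * 1.008 = 6.048 g/mol
pct = 100 * 6.048 / 30.07
pct = 20.1130695 %, rounded to 4 dp:

20.1131 %


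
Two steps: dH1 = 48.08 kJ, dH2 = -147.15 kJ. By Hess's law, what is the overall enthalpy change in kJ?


Hess's law: enthalpy is a state function, so add the step enthalpies.
dH_total = dH1 + dH2 = 48.08 + (-147.15)
dH_total = -99.07 kJ:

-99.07 kJ


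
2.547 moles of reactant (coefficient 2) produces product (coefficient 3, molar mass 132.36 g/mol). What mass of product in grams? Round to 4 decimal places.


Use the coefficient ratio to convert reactant moles to product moles, then multiply by the product's molar mass.
moles_P = moles_R * (coeff_P / coeff_R) = 2.547 * (3/2) = 3.8205
mass_P = moles_P * M_P = 3.8205 * 132.36
mass_P = 505.68138 g, rounded to 4 dp:

505.6814 g


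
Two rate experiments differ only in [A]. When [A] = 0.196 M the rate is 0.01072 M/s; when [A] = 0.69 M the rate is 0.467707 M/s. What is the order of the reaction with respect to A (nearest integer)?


Rate is proportional to [A]^n, so rate2/rate1 = ([A]2/[A]1)^n. Take logs to solve for n.
rate2/rate1 = 0.467707 / 0.01072 = 43.6294
[A]2/[A]1 = 0.69 / 0.196 = 3.5204
n = ln(43.6294) / ln(3.5204) = 3.0
Nearest integer order:

3


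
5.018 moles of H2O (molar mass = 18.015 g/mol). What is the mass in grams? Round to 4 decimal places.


mass = n * M
mass = 5.018 * 18.015
mass = 90.39927 g, rounded to 4 dp:

90.3993 g


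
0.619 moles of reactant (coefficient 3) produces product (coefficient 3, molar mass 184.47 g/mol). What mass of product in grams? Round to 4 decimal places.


Use the coefficient ratio to convert reactant moles to product moles, then multiply by the product's molar mass.
moles_P = moles_R * (coeff_P / coeff_R) = 0.619 * (3/3) = 0.619
mass_P = moles_P * M_P = 0.619 * 184.47
mass_P = 114.18693 g, rounded to 4 dp:

114.1869 g


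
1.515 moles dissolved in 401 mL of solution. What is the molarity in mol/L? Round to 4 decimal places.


Convert volume to liters: V_L = V_mL / 1000.
V_L = 401 / 1000 = 0.401 L
M = n / V_L = 1.515 / 0.401
M = 3.77805486 mol/L, rounded to 4 dp:

3.7781 mol/L


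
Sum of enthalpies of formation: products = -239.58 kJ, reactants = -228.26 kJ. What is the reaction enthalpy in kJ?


dH_rxn = sum(dH_f products) - sum(dH_f reactants)
dH_rxn = -239.58 - (-228.26)
dH_rxn = -11.32 kJ:

-11.32 kJ


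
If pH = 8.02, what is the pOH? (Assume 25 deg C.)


At 25 deg C, pH + pOH = 14.
pOH = 14 - pH = 14 - 8.02
pOH = 5.98:

5.98


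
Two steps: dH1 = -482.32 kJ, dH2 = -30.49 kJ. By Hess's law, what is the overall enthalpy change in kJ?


Hess's law: enthalpy is a state function, so add the step enthalpies.
dH_total = dH1 + dH2 = -482.32 + (-30.49)
dH_total = -512.81 kJ:

-512.81 kJ


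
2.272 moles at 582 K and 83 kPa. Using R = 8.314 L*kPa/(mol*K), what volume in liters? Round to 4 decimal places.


PV = nRT, solve for V = nRT / P.
nRT = 2.272 * 8.314 * 582 = 10993.6355
V = 10993.6355 / 83
V = 132.45343976 L, rounded to 4 dp:

132.4534 L


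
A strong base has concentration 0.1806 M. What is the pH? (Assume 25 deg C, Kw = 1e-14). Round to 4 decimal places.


A strong base dissociates completely, so [OH-] equals the given concentration.
pOH = -log10([OH-]) = -log10(0.1806) = 0.743282
pH = 14 - pOH = 14 - 0.743282
pH = 13.256718, rounded to 4 dp:

13.2567


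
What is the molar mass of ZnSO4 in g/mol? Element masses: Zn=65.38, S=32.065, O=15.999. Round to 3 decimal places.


M = sum(count * atomic_mass) over atoms.
M = 1*65.38 + 1*32.065 + 4*15.999
M = 65.38 + 32.065 + 63.996
M = 161.441 g/mol, rounded to 3 dp:

161.441 g/mol


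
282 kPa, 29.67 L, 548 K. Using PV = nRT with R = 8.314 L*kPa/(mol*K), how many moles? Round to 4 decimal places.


PV = nRT, solve for n = PV / (RT).
PV = 282 * 29.67 = 8366.94
RT = 8.314 * 548 = 4556.072
n = 8366.94 / 4556.072
n = 1.83643718 mol, rounded to 4 dp:

1.8364 mol


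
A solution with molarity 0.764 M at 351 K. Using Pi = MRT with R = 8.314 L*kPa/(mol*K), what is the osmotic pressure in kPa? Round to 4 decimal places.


Osmotic pressure (van't Hoff): Pi = M*R*T.
RT = 8.314 * 351 = 2918.214
Pi = 0.764 * 2918.214
Pi = 2229.515496 kPa, rounded to 4 dp:

2229.5155 kPa


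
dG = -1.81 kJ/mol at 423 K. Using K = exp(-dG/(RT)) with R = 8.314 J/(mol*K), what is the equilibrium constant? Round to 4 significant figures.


dG is in kJ/mol; multiply by 1000 to match R in J/(mol*K).
RT = 8.314 * 423 = 3516.822 J/mol
exponent = -dG*1000 / (RT) = -(-1.81*1000) / 3516.822 = 0.51466921
K = exp(0.51466921)
K = 1.673085, rounded to 4 significant figures:

1.673


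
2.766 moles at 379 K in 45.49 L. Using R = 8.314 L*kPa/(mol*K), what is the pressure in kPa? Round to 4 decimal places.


PV = nRT, solve for P = nRT / V.
nRT = 2.766 * 8.314 * 379 = 8715.6826
P = 8715.6826 / 45.49
P = 191.59557265 kPa, rounded to 4 dp:

191.5956 kPa


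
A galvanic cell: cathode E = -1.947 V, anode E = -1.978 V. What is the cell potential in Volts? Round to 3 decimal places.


Standard cell potential: E_cell = E_cathode - E_anode.
E_cell = -1.947 - (-1.978)
E_cell = 0.031 V, rounded to 3 dp:

0.031 V


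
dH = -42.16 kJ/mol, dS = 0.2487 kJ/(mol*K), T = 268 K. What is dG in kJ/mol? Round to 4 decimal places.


Gibbs: dG = dH - T*dS (consistent units, dS already in kJ/(mol*K)).
T*dS = 268 * 0.2487 = 66.6516
dG = -42.16 - (66.6516)
dG = -108.8116 kJ/mol, rounded to 4 dp:

-108.8116 kJ/mol


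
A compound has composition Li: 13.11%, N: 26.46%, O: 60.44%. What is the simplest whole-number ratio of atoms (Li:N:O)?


Assume 100 g of compound, divide each mass% by atomic mass to get moles, then normalize by the smallest to get a raw atom ratio.
Moles per 100 g: Li: 13.11/6.941 = 1.8888, N: 26.46/14.007 = 1.8891, O: 60.44/15.999 = 3.7777
Raw ratio (divide by min = 1.8888): Li: 1.0, N: 1.0, O: 2.0
Multiply by 1 to clear fractions: Li: 1.0 ~= 1, N: 1.0 ~= 1, O: 2.0 ~= 2
Reduce by GCD to get the simplest whole-number ratio:

1:1:2


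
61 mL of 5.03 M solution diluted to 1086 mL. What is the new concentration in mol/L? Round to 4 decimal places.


Dilution: M1*V1 = M2*V2, solve for M2.
M2 = M1*V1 / V2
M2 = 5.03 * 61 / 1086
M2 = 306.83 / 1086
M2 = 0.28253223 mol/L, rounded to 4 dp:

0.2825 mol/L


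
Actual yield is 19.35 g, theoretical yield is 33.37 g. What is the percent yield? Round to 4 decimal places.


% yield = 100 * actual / theoretical
% yield = 100 * 19.35 / 33.37
% yield = 57.98621516 %, rounded to 4 dp:

57.9862 %


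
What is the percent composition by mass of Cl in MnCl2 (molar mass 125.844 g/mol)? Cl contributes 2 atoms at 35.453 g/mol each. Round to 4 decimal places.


pct = 100 * (n_elem * M_elem) / M_total
mass_contribution = 2 * 35.453 = 70.906 g/mol
pct = 100 * 70.906 / 125.844
pct = 56.34436286 %, rounded to 4 dp:

56.3444 %


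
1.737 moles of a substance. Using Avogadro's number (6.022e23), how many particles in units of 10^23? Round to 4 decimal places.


N = n * NA, then divide by 1e23 for the requested units.
N / 1e23 = n * 6.022
N / 1e23 = 1.737 * 6.022
N / 1e23 = 10.460214, rounded to 4 dp:

10.4602


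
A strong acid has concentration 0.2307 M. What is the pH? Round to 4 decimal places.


A strong acid dissociates completely, so [H+] equals the given concentration.
pH = -log10([H+]) = -log10(0.2307)
pH = 0.63695241, rounded to 4 dp:

0.6370


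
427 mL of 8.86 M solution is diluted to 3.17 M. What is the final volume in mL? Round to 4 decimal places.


Dilution: M1*V1 = M2*V2, solve for V2.
V2 = M1*V1 / M2
V2 = 8.86 * 427 / 3.17
V2 = 3783.22 / 3.17
V2 = 1193.44479495 mL, rounded to 4 dp:

1193.4448 mL


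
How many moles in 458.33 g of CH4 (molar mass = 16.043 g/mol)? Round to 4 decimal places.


n = mass / M
n = 458.33 / 16.043
n = 28.56884623 mol, rounded to 4 dp:

28.5688 mol


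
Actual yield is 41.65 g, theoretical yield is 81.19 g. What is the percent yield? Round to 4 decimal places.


% yield = 100 * actual / theoretical
% yield = 100 * 41.65 / 81.19
% yield = 51.29942111 %, rounded to 4 dp:

51.2994 %


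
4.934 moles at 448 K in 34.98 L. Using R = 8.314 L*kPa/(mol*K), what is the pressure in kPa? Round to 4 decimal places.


PV = nRT, solve for P = nRT / V.
nRT = 4.934 * 8.314 * 448 = 18377.5316
P = 18377.5316 / 34.98
P = 525.37254431 kPa, rounded to 4 dp:

525.3725 kPa
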